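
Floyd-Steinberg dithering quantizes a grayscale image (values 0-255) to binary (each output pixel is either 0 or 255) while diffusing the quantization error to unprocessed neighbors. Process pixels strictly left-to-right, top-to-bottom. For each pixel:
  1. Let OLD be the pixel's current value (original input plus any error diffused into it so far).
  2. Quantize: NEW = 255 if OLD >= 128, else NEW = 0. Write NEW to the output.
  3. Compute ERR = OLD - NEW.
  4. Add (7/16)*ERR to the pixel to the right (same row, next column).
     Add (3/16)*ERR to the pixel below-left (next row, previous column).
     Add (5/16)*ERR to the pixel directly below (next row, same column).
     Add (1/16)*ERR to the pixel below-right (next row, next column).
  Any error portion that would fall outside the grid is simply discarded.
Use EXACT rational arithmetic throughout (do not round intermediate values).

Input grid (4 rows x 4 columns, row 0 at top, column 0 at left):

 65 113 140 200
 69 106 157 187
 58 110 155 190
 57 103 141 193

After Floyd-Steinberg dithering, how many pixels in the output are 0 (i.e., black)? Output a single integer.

(0,0): OLD=65 → NEW=0, ERR=65
(0,1): OLD=2263/16 → NEW=255, ERR=-1817/16
(0,2): OLD=23121/256 → NEW=0, ERR=23121/256
(0,3): OLD=981047/4096 → NEW=255, ERR=-63433/4096
(1,0): OLD=17413/256 → NEW=0, ERR=17413/256
(1,1): OLD=248355/2048 → NEW=0, ERR=248355/2048
(1,2): OLD=14960351/65536 → NEW=255, ERR=-1751329/65536
(1,3): OLD=184668745/1048576 → NEW=255, ERR=-82718135/1048576
(2,0): OLD=3342129/32768 → NEW=0, ERR=3342129/32768
(2,1): OLD=201073707/1048576 → NEW=255, ERR=-66313173/1048576
(2,2): OLD=234396663/2097152 → NEW=0, ERR=234396663/2097152
(2,3): OLD=7132894843/33554432 → NEW=255, ERR=-1423485317/33554432
(3,0): OLD=1292102433/16777216 → NEW=0, ERR=1292102433/16777216
(3,1): OLD=38725205119/268435456 → NEW=255, ERR=-29725836161/268435456
(3,2): OLD=496383580033/4294967296 → NEW=0, ERR=496383580033/4294967296
(3,3): OLD=16306557833223/68719476736 → NEW=255, ERR=-1216908734457/68719476736
Output grid:
  Row 0: .#.#  (2 black, running=2)
  Row 1: ..##  (2 black, running=4)
  Row 2: .#.#  (2 black, running=6)
  Row 3: .#.#  (2 black, running=8)

Answer: 8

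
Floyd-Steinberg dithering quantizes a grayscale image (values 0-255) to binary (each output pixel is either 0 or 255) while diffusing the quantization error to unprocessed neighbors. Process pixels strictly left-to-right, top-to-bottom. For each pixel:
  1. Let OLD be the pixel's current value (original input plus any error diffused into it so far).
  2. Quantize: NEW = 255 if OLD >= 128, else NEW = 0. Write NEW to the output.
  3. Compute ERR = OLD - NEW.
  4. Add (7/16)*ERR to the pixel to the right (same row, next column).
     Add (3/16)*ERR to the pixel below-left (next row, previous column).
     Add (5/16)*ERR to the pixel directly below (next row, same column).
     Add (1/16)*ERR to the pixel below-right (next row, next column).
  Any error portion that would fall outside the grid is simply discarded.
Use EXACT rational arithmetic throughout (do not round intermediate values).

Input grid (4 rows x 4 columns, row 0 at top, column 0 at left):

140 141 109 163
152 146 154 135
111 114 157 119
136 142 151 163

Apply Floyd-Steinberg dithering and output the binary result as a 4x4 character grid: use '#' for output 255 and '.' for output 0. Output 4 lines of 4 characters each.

(0,0): OLD=140 → NEW=255, ERR=-115
(0,1): OLD=1451/16 → NEW=0, ERR=1451/16
(0,2): OLD=38061/256 → NEW=255, ERR=-27219/256
(0,3): OLD=477115/4096 → NEW=0, ERR=477115/4096
(1,0): OLD=34065/256 → NEW=255, ERR=-31215/256
(1,1): OLD=192247/2048 → NEW=0, ERR=192247/2048
(1,2): OLD=12409283/65536 → NEW=255, ERR=-4302397/65536
(1,3): OLD=142642117/1048576 → NEW=255, ERR=-124744763/1048576
(2,0): OLD=2965389/32768 → NEW=0, ERR=2965389/32768
(2,1): OLD=170914399/1048576 → NEW=255, ERR=-96472481/1048576
(2,2): OLD=167339995/2097152 → NEW=0, ERR=167339995/2097152
(2,3): OLD=3779233039/33554432 → NEW=0, ERR=3779233039/33554432
(3,0): OLD=2466746173/16777216 → NEW=255, ERR=-1811443907/16777216
(3,1): OLD=23254367971/268435456 → NEW=0, ERR=23254367971/268435456
(3,2): OLD=984422872093/4294967296 → NEW=255, ERR=-110793788387/4294967296
(3,3): OLD=13187139643979/68719476736 → NEW=255, ERR=-4336326923701/68719476736
Row 0: #.#.
Row 1: #.##
Row 2: .#..
Row 3: #.##

Answer: #.#.
#.##
.#..
#.##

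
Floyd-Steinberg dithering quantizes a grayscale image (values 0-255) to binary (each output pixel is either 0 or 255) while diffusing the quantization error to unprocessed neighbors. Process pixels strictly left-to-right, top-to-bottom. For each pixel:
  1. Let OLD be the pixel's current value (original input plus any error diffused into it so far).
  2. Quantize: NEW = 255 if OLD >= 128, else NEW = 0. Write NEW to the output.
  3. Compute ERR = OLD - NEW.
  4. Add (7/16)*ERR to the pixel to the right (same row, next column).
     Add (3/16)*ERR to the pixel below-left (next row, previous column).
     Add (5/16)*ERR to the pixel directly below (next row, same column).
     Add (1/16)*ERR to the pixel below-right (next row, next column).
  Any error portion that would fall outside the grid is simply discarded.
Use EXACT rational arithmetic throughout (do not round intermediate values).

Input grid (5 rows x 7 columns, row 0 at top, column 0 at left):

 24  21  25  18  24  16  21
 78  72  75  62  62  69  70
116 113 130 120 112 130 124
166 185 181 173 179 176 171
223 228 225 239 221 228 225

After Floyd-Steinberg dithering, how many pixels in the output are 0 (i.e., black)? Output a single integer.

Answer: 18

Derivation:
(0,0): OLD=24 → NEW=0, ERR=24
(0,1): OLD=63/2 → NEW=0, ERR=63/2
(0,2): OLD=1241/32 → NEW=0, ERR=1241/32
(0,3): OLD=17903/512 → NEW=0, ERR=17903/512
(0,4): OLD=321929/8192 → NEW=0, ERR=321929/8192
(0,5): OLD=4350655/131072 → NEW=0, ERR=4350655/131072
(0,6): OLD=74494777/2097152 → NEW=0, ERR=74494777/2097152
(1,0): OLD=2925/32 → NEW=0, ERR=2925/32
(1,1): OLD=33435/256 → NEW=255, ERR=-31845/256
(1,2): OLD=337687/8192 → NEW=0, ERR=337687/8192
(1,3): OLD=3301499/32768 → NEW=0, ERR=3301499/32768
(1,4): OLD=265854849/2097152 → NEW=0, ERR=265854849/2097152
(1,5): OLD=2415095153/16777216 → NEW=255, ERR=-1863094927/16777216
(1,6): OLD=9285492351/268435456 → NEW=0, ERR=9285492351/268435456
(2,0): OLD=496601/4096 → NEW=0, ERR=496601/4096
(2,1): OLD=18430211/131072 → NEW=255, ERR=-14993149/131072
(2,2): OLD=218006025/2097152 → NEW=0, ERR=218006025/2097152
(2,3): OLD=3746533057/16777216 → NEW=255, ERR=-531657023/16777216
(2,4): OLD=16539224289/134217728 → NEW=0, ERR=16539224289/134217728
(2,5): OLD=702733192091/4294967296 → NEW=255, ERR=-392483468389/4294967296
(2,6): OLD=6039717923309/68719476736 → NEW=0, ERR=6039717923309/68719476736
(3,0): OLD=382603945/2097152 → NEW=255, ERR=-152169815/2097152
(3,1): OLD=2425603541/16777216 → NEW=255, ERR=-1852586539/16777216
(3,2): OLD=20412429311/134217728 → NEW=255, ERR=-13813091329/134217728
(3,3): OLD=79281702337/536870912 → NEW=255, ERR=-57620380223/536870912
(3,4): OLD=10406766326441/68719476736 → NEW=255, ERR=-7116700241239/68719476736
(3,5): OLD=69442851967339/549755813888 → NEW=0, ERR=69442851967339/549755813888
(3,6): OLD=2181582703547509/8796093022208 → NEW=255, ERR=-61421017115531/8796093022208
(4,0): OLD=48216554471/268435456 → NEW=255, ERR=-20234486809/268435456
(4,1): OLD=587047928411/4294967296 → NEW=255, ERR=-508168732069/4294967296
(4,2): OLD=7837455249141/68719476736 → NEW=0, ERR=7837455249141/68719476736
(4,3): OLD=126173009477783/549755813888 → NEW=255, ERR=-14014723063657/549755813888
(4,4): OLD=855245386683237/4398046511104 → NEW=255, ERR=-266256473648283/4398046511104
(4,5): OLD=32820784189100757/140737488355328 → NEW=255, ERR=-3067275341507883/140737488355328
(4,6): OLD=498047719423021923/2251799813685248 → NEW=255, ERR=-76161233066716317/2251799813685248
Output grid:
  Row 0: .......  (7 black, running=7)
  Row 1: .#...#.  (5 black, running=12)
  Row 2: .#.#.#.  (4 black, running=16)
  Row 3: #####.#  (1 black, running=17)
  Row 4: ##.####  (1 black, running=18)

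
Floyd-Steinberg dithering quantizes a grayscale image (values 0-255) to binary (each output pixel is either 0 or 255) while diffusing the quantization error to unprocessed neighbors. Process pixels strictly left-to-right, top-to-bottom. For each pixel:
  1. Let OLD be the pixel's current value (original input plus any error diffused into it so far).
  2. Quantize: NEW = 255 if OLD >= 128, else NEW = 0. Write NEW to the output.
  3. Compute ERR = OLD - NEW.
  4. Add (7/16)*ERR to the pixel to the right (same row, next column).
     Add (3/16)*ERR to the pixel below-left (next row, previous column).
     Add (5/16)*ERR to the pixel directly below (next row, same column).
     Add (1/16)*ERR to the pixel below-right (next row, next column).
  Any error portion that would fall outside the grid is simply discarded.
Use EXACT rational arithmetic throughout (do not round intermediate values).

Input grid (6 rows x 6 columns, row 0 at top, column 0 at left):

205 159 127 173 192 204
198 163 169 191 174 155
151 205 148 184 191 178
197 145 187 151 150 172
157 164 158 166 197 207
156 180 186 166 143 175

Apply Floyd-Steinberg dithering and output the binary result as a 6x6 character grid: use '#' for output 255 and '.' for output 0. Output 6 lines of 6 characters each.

Answer: ##.###
#.##.#
##.##.
#.#.##
#.###.
###.##

Derivation:
(0,0): OLD=205 → NEW=255, ERR=-50
(0,1): OLD=1097/8 → NEW=255, ERR=-943/8
(0,2): OLD=9655/128 → NEW=0, ERR=9655/128
(0,3): OLD=421889/2048 → NEW=255, ERR=-100351/2048
(0,4): OLD=5588999/32768 → NEW=255, ERR=-2766841/32768
(0,5): OLD=87586865/524288 → NEW=255, ERR=-46106575/524288
(1,0): OLD=20515/128 → NEW=255, ERR=-12125/128
(1,1): OLD=98037/1024 → NEW=0, ERR=98037/1024
(1,2): OLD=7140249/32768 → NEW=255, ERR=-1215591/32768
(1,3): OLD=19443237/131072 → NEW=255, ERR=-13980123/131072
(1,4): OLD=682817487/8388608 → NEW=0, ERR=682817487/8388608
(1,5): OLD=21186632953/134217728 → NEW=255, ERR=-13038887687/134217728
(2,0): OLD=2283095/16384 → NEW=255, ERR=-1894825/16384
(2,1): OLD=89886637/524288 → NEW=255, ERR=-43806803/524288
(2,2): OLD=720052551/8388608 → NEW=0, ERR=720052551/8388608
(2,3): OLD=13500025807/67108864 → NEW=255, ERR=-3612734513/67108864
(2,4): OLD=360784183533/2147483648 → NEW=255, ERR=-186824146707/2147483648
(2,5): OLD=3939954664267/34359738368 → NEW=0, ERR=3939954664267/34359738368
(3,0): OLD=1217963367/8388608 → NEW=255, ERR=-921131673/8388608
(3,1): OLD=5349555931/67108864 → NEW=0, ERR=5349555931/67108864
(3,2): OLD=125296620161/536870912 → NEW=255, ERR=-11605462399/536870912
(3,3): OLD=3909191037251/34359738368 → NEW=0, ERR=3909191037251/34359738368
(3,4): OLD=52425960764771/274877906944 → NEW=255, ERR=-17667905505949/274877906944
(3,5): OLD=766473357160429/4398046511104 → NEW=255, ERR=-355028503171091/4398046511104
(4,0): OLD=147780867241/1073741824 → NEW=255, ERR=-126023297879/1073741824
(4,1): OLD=2175762306965/17179869184 → NEW=0, ERR=2175762306965/17179869184
(4,2): OLD=128074888672559/549755813888 → NEW=255, ERR=-12112843868881/549755813888
(4,3): OLD=1570205391052171/8796093022208 → NEW=255, ERR=-672798329610869/8796093022208
(4,4): OLD=19059413904281403/140737488355328 → NEW=255, ERR=-16828645626327237/140737488355328
(4,5): OLD=282471513922135229/2251799813685248 → NEW=0, ERR=282471513922135229/2251799813685248
(5,0): OLD=39326376573839/274877906944 → NEW=255, ERR=-30767489696881/274877906944
(5,1): OLD=1399811397234815/8796093022208 → NEW=255, ERR=-843192323428225/8796093022208
(5,2): OLD=9200697186458213/70368744177664 → NEW=255, ERR=-8743332578846107/70368744177664
(5,3): OLD=143981421689620903/2251799813685248 → NEW=0, ERR=143981421689620903/2251799813685248
(5,4): OLD=686109305602379751/4503599627370496 → NEW=255, ERR=-462308599377096729/4503599627370496
(5,5): OLD=11660117240176592403/72057594037927936 → NEW=255, ERR=-6714569239495031277/72057594037927936
Row 0: ##.###
Row 1: #.##.#
Row 2: ##.##.
Row 3: #.#.##
Row 4: #.###.
Row 5: ###.##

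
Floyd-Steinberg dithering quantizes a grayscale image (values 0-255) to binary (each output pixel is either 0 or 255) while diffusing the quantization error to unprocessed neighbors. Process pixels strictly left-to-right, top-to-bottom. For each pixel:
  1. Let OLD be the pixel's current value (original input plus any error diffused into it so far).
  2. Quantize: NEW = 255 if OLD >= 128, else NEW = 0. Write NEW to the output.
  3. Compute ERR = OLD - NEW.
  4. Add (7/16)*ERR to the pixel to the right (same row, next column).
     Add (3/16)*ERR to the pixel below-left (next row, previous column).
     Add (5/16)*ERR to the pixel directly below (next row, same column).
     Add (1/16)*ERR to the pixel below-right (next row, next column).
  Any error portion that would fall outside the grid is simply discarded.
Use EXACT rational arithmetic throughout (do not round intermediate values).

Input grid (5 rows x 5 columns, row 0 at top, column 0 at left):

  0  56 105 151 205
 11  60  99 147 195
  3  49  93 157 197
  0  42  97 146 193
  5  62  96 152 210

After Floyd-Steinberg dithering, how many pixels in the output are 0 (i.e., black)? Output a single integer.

Answer: 15

Derivation:
(0,0): OLD=0 → NEW=0, ERR=0
(0,1): OLD=56 → NEW=0, ERR=56
(0,2): OLD=259/2 → NEW=255, ERR=-251/2
(0,3): OLD=3075/32 → NEW=0, ERR=3075/32
(0,4): OLD=126485/512 → NEW=255, ERR=-4075/512
(1,0): OLD=43/2 → NEW=0, ERR=43/2
(1,1): OLD=507/8 → NEW=0, ERR=507/8
(1,2): OLD=55821/512 → NEW=0, ERR=55821/512
(1,3): OLD=882245/4096 → NEW=255, ERR=-162235/4096
(1,4): OLD=11874475/65536 → NEW=255, ERR=-4837205/65536
(2,0): OLD=2765/128 → NEW=0, ERR=2765/128
(2,1): OLD=819539/8192 → NEW=0, ERR=819539/8192
(2,2): OLD=21937907/131072 → NEW=255, ERR=-11485453/131072
(2,3): OLD=208164039/2097152 → NEW=0, ERR=208164039/2097152
(2,4): OLD=7210354257/33554432 → NEW=255, ERR=-1346025903/33554432
(3,0): OLD=3343417/131072 → NEW=0, ERR=3343417/131072
(3,1): OLD=18177803/262144 → NEW=0, ERR=18177803/262144
(3,2): OLD=4188194733/33554432 → NEW=0, ERR=4188194733/33554432
(3,3): OLD=58687642863/268435456 → NEW=255, ERR=-9763398417/268435456
(3,4): OLD=733388860081/4294967296 → NEW=255, ERR=-361827800399/4294967296
(4,0): OLD=108939099/4194304 → NEW=0, ERR=108939099/4194304
(4,1): OLD=64440878959/536870912 → NEW=0, ERR=64440878959/536870912
(4,2): OLD=1589423202227/8589934592 → NEW=255, ERR=-601010118733/8589934592
(4,3): OLD=14022717399147/137438953472 → NEW=0, ERR=14022717399147/137438953472
(4,4): OLD=497062597406605/2199023255552 → NEW=255, ERR=-63688332759155/2199023255552
Output grid:
  Row 0: ..#.#  (3 black, running=3)
  Row 1: ...##  (3 black, running=6)
  Row 2: ..#.#  (3 black, running=9)
  Row 3: ...##  (3 black, running=12)
  Row 4: ..#.#  (3 black, running=15)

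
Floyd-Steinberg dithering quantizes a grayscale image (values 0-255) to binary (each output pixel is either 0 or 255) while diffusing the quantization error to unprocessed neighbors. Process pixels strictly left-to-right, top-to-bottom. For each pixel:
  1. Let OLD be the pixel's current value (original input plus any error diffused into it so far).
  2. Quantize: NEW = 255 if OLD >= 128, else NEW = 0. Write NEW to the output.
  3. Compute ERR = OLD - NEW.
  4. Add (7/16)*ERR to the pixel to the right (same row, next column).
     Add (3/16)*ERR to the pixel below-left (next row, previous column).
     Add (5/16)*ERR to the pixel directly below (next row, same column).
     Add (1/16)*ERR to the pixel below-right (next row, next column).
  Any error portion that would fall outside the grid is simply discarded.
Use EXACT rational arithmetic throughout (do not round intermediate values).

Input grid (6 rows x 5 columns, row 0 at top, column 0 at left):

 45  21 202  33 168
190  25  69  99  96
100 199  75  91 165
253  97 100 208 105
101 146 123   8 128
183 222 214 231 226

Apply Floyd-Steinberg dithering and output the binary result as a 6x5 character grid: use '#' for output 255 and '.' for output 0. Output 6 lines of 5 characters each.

(0,0): OLD=45 → NEW=0, ERR=45
(0,1): OLD=651/16 → NEW=0, ERR=651/16
(0,2): OLD=56269/256 → NEW=255, ERR=-9011/256
(0,3): OLD=72091/4096 → NEW=0, ERR=72091/4096
(0,4): OLD=11514685/65536 → NEW=255, ERR=-5196995/65536
(1,0): OLD=54193/256 → NEW=255, ERR=-11087/256
(1,1): OLD=30679/2048 → NEW=0, ERR=30679/2048
(1,2): OLD=4613539/65536 → NEW=0, ERR=4613539/65536
(1,3): OLD=30993319/262144 → NEW=0, ERR=30993319/262144
(1,4): OLD=520280341/4194304 → NEW=0, ERR=520280341/4194304
(2,0): OLD=2925357/32768 → NEW=0, ERR=2925357/32768
(2,1): OLD=265532607/1048576 → NEW=255, ERR=-1854273/1048576
(2,2): OLD=2002021885/16777216 → NEW=0, ERR=2002021885/16777216
(2,3): OLD=55784071847/268435456 → NEW=255, ERR=-12666969433/268435456
(2,4): OLD=818227685585/4294967296 → NEW=255, ERR=-276988974895/4294967296
(3,0): OLD=4707129949/16777216 → NEW=255, ERR=428939869/16777216
(3,1): OLD=18198162457/134217728 → NEW=255, ERR=-16027358183/134217728
(3,2): OLD=326799863651/4294967296 → NEW=0, ERR=326799863651/4294967296
(3,3): OLD=1906180416235/8589934592 → NEW=255, ERR=-284252904725/8589934592
(3,4): OLD=9266087010679/137438953472 → NEW=0, ERR=9266087010679/137438953472
(4,0): OLD=185971368659/2147483648 → NEW=0, ERR=185971368659/2147483648
(4,1): OLD=11162473652819/68719476736 → NEW=255, ERR=-6360992914861/68719476736
(4,2): OLD=101828891801405/1099511627776 → NEW=0, ERR=101828891801405/1099511627776
(4,3): OLD=977664725292115/17592186044416 → NEW=0, ERR=977664725292115/17592186044416
(4,4): OLD=48220595833966533/281474976710656 → NEW=255, ERR=-23555523227250747/281474976710656
(5,0): OLD=211883068123865/1099511627776 → NEW=255, ERR=-68492396959015/1099511627776
(5,1): OLD=1658921553057995/8796093022208 → NEW=255, ERR=-584082167605045/8796093022208
(5,2): OLD=61509386003394083/281474976710656 → NEW=255, ERR=-10266733057823197/281474976710656
(5,3): OLD=250519796790149709/1125899906842624 → NEW=255, ERR=-36584679454719411/1125899906842624
(5,4): OLD=3406621384833572927/18014398509481984 → NEW=255, ERR=-1187050235084332993/18014398509481984
Row 0: ..#.#
Row 1: #....
Row 2: .#.##
Row 3: ##.#.
Row 4: .#..#
Row 5: #####

Answer: ..#.#
#....
.#.##
##.#.
.#..#
#####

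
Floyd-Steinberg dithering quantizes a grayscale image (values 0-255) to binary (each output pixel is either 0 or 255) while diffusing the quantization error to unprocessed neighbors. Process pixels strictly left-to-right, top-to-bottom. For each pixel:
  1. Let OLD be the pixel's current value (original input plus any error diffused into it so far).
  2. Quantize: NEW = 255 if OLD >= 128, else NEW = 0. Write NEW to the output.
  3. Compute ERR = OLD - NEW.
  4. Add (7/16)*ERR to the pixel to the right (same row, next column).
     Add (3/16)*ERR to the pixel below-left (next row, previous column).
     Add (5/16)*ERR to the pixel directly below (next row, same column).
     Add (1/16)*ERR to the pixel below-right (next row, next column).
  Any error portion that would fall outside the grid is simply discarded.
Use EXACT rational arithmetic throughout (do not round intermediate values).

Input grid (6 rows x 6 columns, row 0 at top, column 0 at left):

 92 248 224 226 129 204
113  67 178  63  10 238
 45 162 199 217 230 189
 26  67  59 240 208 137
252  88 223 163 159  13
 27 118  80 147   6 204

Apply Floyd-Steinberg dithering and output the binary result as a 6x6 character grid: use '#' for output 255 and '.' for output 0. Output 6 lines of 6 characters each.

(0,0): OLD=92 → NEW=0, ERR=92
(0,1): OLD=1153/4 → NEW=255, ERR=133/4
(0,2): OLD=15267/64 → NEW=255, ERR=-1053/64
(0,3): OLD=224053/1024 → NEW=255, ERR=-37067/1024
(0,4): OLD=1854067/16384 → NEW=0, ERR=1854067/16384
(0,5): OLD=66455845/262144 → NEW=255, ERR=-390875/262144
(1,0): OLD=9471/64 → NEW=255, ERR=-6849/64
(1,1): OLD=17017/512 → NEW=0, ERR=17017/512
(1,2): OLD=2993197/16384 → NEW=255, ERR=-1184723/16384
(1,3): OLD=2637321/65536 → NEW=0, ERR=2637321/65536
(1,4): OLD=253451611/4194304 → NEW=0, ERR=253451611/4194304
(1,5): OLD=18189442061/67108864 → NEW=255, ERR=1076681741/67108864
(2,0): OLD=145731/8192 → NEW=0, ERR=145731/8192
(2,1): OLD=41922769/262144 → NEW=255, ERR=-24923951/262144
(2,2): OLD=605781555/4194304 → NEW=255, ERR=-463765965/4194304
(2,3): OLD=6308635099/33554432 → NEW=255, ERR=-2247745061/33554432
(2,4): OLD=241698979473/1073741824 → NEW=255, ERR=-32105185647/1073741824
(2,5): OLD=3173277127943/17179869184 → NEW=255, ERR=-1207589513977/17179869184
(3,0): OLD=57597011/4194304 → NEW=0, ERR=57597011/4194304
(3,1): OLD=794436631/33554432 → NEW=0, ERR=794436631/33554432
(3,2): OLD=4376150357/268435456 → NEW=0, ERR=4376150357/268435456
(3,3): OLD=3671021960415/17179869184 → NEW=255, ERR=-709844681505/17179869184
(3,4): OLD=22431831504447/137438953472 → NEW=255, ERR=-12615101630913/137438953472
(3,5): OLD=160547430272337/2199023255552 → NEW=0, ERR=160547430272337/2199023255552
(4,0): OLD=139978660157/536870912 → NEW=255, ERR=3076577597/536870912
(4,1): OLD=874634537305/8589934592 → NEW=0, ERR=874634537305/8589934592
(4,2): OLD=73220242395579/274877906944 → NEW=255, ERR=3126376124859/274877906944
(4,3): OLD=610769207843655/4398046511104 → NEW=255, ERR=-510732652487865/4398046511104
(4,4): OLD=6376649839056183/70368744177664 → NEW=0, ERR=6376649839056183/70368744177664
(4,5): OLD=78501904470893857/1125899906842624 → NEW=0, ERR=78501904470893857/1125899906842624
(5,0): OLD=6580881563419/137438953472 → NEW=0, ERR=6580881563419/137438953472
(5,1): OLD=761997692271179/4398046511104 → NEW=255, ERR=-359504168060341/4398046511104
(5,2): OLD=1139347686708009/35184372088832 → NEW=0, ERR=1139347686708009/35184372088832
(5,3): OLD=160529843525881107/1125899906842624 → NEW=255, ERR=-126574632718988013/1125899906842624
(5,4): OLD=-20380737059467677/2251799813685248 → NEW=0, ERR=-20380737059467677/2251799813685248
(5,5): OLD=8196281272011112159/36028797018963968 → NEW=255, ERR=-991061967824699681/36028797018963968
Row 0: .###.#
Row 1: #.#..#
Row 2: .#####
Row 3: ...##.
Row 4: #.##..
Row 5: .#.#.#

Answer: .###.#
#.#..#
.#####
...##.
#.##..
.#.#.#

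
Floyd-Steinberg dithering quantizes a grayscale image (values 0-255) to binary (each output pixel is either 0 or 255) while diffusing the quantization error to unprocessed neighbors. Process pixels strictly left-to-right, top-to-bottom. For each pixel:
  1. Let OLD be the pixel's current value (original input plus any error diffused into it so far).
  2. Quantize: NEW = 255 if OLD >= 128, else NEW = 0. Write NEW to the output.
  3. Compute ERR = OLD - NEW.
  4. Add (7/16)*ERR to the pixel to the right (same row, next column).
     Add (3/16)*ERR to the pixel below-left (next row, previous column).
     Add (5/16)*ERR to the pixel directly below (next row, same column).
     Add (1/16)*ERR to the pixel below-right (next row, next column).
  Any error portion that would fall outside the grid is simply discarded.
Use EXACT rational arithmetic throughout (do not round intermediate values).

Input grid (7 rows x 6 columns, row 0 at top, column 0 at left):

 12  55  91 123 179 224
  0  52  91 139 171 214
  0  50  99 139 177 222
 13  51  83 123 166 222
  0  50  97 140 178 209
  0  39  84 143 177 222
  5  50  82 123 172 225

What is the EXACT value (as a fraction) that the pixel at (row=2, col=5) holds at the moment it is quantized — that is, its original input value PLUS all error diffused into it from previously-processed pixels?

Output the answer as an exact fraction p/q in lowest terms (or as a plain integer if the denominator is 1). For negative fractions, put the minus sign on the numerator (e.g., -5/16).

(0,0): OLD=12 → NEW=0, ERR=12
(0,1): OLD=241/4 → NEW=0, ERR=241/4
(0,2): OLD=7511/64 → NEW=0, ERR=7511/64
(0,3): OLD=178529/1024 → NEW=255, ERR=-82591/1024
(0,4): OLD=2354599/16384 → NEW=255, ERR=-1823321/16384
(0,5): OLD=45957009/262144 → NEW=255, ERR=-20889711/262144
(1,0): OLD=963/64 → NEW=0, ERR=963/64
(1,1): OLD=51285/512 → NEW=0, ERR=51285/512
(1,2): OLD=2623737/16384 → NEW=255, ERR=-1554183/16384
(1,3): OLD=3851077/65536 → NEW=0, ERR=3851077/65536
(1,4): OLD=595378031/4194304 → NEW=255, ERR=-474169489/4194304
(1,5): OLD=8904163417/67108864 → NEW=255, ERR=-8208596903/67108864
(2,0): OLD=192375/8192 → NEW=0, ERR=192375/8192
(2,1): OLD=19590029/262144 → NEW=0, ERR=19590029/262144
(2,2): OLD=500502503/4194304 → NEW=0, ERR=500502503/4194304
(2,3): OLD=6121807471/33554432 → NEW=255, ERR=-2434572689/33554432
(2,4): OLD=97352438221/1073741824 → NEW=0, ERR=97352438221/1073741824
(2,5): OLD=3717322884971/17179869184 → NEW=255, ERR=-663543756949/17179869184
Target (2,5): original=222, with diffused error = 3717322884971/17179869184

Answer: 3717322884971/17179869184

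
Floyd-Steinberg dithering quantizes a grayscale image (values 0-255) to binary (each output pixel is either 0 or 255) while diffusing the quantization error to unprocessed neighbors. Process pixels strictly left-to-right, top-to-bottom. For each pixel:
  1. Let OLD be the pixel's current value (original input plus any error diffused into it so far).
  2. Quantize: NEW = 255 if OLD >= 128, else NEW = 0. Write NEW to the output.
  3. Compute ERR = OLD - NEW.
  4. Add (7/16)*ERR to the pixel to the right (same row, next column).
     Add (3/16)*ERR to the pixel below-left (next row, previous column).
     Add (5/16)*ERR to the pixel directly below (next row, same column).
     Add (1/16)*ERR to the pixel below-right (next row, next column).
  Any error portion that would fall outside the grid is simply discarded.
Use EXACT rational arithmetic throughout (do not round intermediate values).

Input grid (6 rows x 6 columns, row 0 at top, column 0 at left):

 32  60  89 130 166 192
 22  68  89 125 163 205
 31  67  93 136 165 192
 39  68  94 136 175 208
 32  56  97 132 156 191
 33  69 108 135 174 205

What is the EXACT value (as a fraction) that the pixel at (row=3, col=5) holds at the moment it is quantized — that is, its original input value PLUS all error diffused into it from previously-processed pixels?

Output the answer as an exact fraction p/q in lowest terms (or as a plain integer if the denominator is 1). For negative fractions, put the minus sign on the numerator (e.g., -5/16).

(0,0): OLD=32 → NEW=0, ERR=32
(0,1): OLD=74 → NEW=0, ERR=74
(0,2): OLD=971/8 → NEW=0, ERR=971/8
(0,3): OLD=23437/128 → NEW=255, ERR=-9203/128
(0,4): OLD=275547/2048 → NEW=255, ERR=-246693/2048
(0,5): OLD=4564605/32768 → NEW=255, ERR=-3791235/32768
(1,0): OLD=367/8 → NEW=0, ERR=367/8
(1,1): OLD=8701/64 → NEW=255, ERR=-7619/64
(1,2): OLD=135149/2048 → NEW=0, ERR=135149/2048
(1,3): OLD=953575/8192 → NEW=0, ERR=953575/8192
(1,4): OLD=78693931/524288 → NEW=255, ERR=-54999509/524288
(1,5): OLD=968215869/8388608 → NEW=0, ERR=968215869/8388608
(2,0): OLD=23567/1024 → NEW=0, ERR=23567/1024
(2,1): OLD=1805753/32768 → NEW=0, ERR=1805753/32768
(2,2): OLD=79752947/524288 → NEW=255, ERR=-53940493/524288
(2,3): OLD=469005427/4194304 → NEW=0, ERR=469005427/4194304
(2,4): OLD=28193148785/134217728 → NEW=255, ERR=-6032371855/134217728
(2,5): OLD=433467652647/2147483648 → NEW=255, ERR=-114140677593/2147483648
(3,0): OLD=29635211/524288 → NEW=0, ERR=29635211/524288
(3,1): OLD=386288443/4194304 → NEW=0, ERR=386288443/4194304
(3,2): OLD=4246392631/33554432 → NEW=0, ERR=4246392631/33554432
(3,3): OLD=454091756343/2147483648 → NEW=255, ERR=-93516573897/2147483648
(3,4): OLD=2386728597283/17179869184 → NEW=255, ERR=-1994138044637/17179869184
(3,5): OLD=37877867630733/274877906944 → NEW=255, ERR=-32215998639987/274877906944
Target (3,5): original=208, with diffused error = 37877867630733/274877906944

Answer: 37877867630733/274877906944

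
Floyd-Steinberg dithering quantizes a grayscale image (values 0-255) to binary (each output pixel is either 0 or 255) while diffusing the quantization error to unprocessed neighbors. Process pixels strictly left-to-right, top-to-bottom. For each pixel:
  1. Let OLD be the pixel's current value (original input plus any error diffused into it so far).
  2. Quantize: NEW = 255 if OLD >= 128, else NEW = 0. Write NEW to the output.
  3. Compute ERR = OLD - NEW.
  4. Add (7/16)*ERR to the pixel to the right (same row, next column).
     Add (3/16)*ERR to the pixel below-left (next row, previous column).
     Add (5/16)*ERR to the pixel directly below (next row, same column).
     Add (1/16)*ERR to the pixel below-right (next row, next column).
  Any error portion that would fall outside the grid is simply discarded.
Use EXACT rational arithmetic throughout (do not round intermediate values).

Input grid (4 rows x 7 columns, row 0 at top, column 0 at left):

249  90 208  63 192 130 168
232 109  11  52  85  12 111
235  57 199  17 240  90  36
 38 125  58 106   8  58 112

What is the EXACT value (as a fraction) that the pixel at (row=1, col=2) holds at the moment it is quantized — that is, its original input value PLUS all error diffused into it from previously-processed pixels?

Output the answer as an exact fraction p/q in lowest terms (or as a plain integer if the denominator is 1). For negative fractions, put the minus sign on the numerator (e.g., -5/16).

Answer: -970797/32768

Derivation:
(0,0): OLD=249 → NEW=255, ERR=-6
(0,1): OLD=699/8 → NEW=0, ERR=699/8
(0,2): OLD=31517/128 → NEW=255, ERR=-1123/128
(0,3): OLD=121163/2048 → NEW=0, ERR=121163/2048
(0,4): OLD=7139597/32768 → NEW=255, ERR=-1216243/32768
(0,5): OLD=59643739/524288 → NEW=0, ERR=59643739/524288
(0,6): OLD=1826792317/8388608 → NEW=255, ERR=-312302723/8388608
(1,0): OLD=31553/128 → NEW=255, ERR=-1087/128
(1,1): OLD=133703/1024 → NEW=255, ERR=-127417/1024
(1,2): OLD=-970797/32768 → NEW=0, ERR=-970797/32768
Target (1,2): original=11, with diffused error = -970797/32768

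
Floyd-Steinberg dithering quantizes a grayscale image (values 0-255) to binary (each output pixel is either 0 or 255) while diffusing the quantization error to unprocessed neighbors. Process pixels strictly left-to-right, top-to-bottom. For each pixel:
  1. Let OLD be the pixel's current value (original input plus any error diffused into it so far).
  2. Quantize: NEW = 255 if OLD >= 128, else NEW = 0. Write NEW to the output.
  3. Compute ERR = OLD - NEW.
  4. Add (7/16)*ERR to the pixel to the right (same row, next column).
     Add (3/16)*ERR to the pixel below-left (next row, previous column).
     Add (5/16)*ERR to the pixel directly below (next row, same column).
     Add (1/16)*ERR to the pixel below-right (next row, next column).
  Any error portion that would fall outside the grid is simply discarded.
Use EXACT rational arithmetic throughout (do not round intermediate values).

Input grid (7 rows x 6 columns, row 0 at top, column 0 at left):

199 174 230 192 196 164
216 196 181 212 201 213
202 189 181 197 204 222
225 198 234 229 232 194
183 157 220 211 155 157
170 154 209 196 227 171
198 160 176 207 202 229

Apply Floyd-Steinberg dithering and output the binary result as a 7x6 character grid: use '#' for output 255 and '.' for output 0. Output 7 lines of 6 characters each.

(0,0): OLD=199 → NEW=255, ERR=-56
(0,1): OLD=299/2 → NEW=255, ERR=-211/2
(0,2): OLD=5883/32 → NEW=255, ERR=-2277/32
(0,3): OLD=82365/512 → NEW=255, ERR=-48195/512
(0,4): OLD=1268267/8192 → NEW=255, ERR=-820693/8192
(0,5): OLD=15750957/131072 → NEW=0, ERR=15750957/131072
(1,0): OLD=5719/32 → NEW=255, ERR=-2441/32
(1,1): OLD=28881/256 → NEW=0, ERR=28881/256
(1,2): OLD=1506325/8192 → NEW=255, ERR=-582635/8192
(1,3): OLD=4202057/32768 → NEW=255, ERR=-4153783/32768
(1,4): OLD=274481139/2097152 → NEW=255, ERR=-260292621/2097152
(1,5): OLD=6375024821/33554432 → NEW=255, ERR=-2181355339/33554432
(2,0): OLD=816395/4096 → NEW=255, ERR=-228085/4096
(2,1): OLD=23827577/131072 → NEW=255, ERR=-9595783/131072
(2,2): OLD=230744907/2097152 → NEW=0, ERR=230744907/2097152
(2,3): OLD=2983097235/16777216 → NEW=255, ERR=-1295092845/16777216
(2,4): OLD=59769416729/536870912 → NEW=0, ERR=59769416729/536870912
(2,5): OLD=2084208058431/8589934592 → NEW=255, ERR=-106225262529/8589934592
(3,0): OLD=406578251/2097152 → NEW=255, ERR=-128195509/2097152
(3,1): OLD=2777100767/16777216 → NEW=255, ERR=-1501089313/16777216
(3,2): OLD=28211264517/134217728 → NEW=255, ERR=-6014256123/134217728
(3,3): OLD=1829859941303/8589934592 → NEW=255, ERR=-360573379657/8589934592
(3,4): OLD=16580806780999/68719476736 → NEW=255, ERR=-942659786681/68719476736
(3,5): OLD=210108112121929/1099511627776 → NEW=255, ERR=-70267352960951/1099511627776
(4,0): OLD=39492600149/268435456 → NEW=255, ERR=-28958441131/268435456
(4,1): OLD=299019070625/4294967296 → NEW=0, ERR=299019070625/4294967296
(4,2): OLD=30647996926003/137438953472 → NEW=255, ERR=-4398936209357/137438953472
(4,3): OLD=392540926093375/2199023255552 → NEW=255, ERR=-168210004072385/2199023255552
(4,4): OLD=3611371176435407/35184372088832 → NEW=0, ERR=3611371176435407/35184372088832
(4,5): OLD=101937322637661001/562949953421312 → NEW=255, ERR=-41614915484773559/562949953421312
(5,0): OLD=10262692966515/68719476736 → NEW=255, ERR=-7260773601165/68719476736
(5,1): OLD=256818271751555/2199023255552 → NEW=0, ERR=256818271751555/2199023255552
(5,2): OLD=4223907262010529/17592186044416 → NEW=255, ERR=-262100179315551/17592186044416
(5,3): OLD=102919973894079467/562949953421312 → NEW=255, ERR=-40632264228355093/562949953421312
(5,4): OLD=235151445980712607/1125899906842624 → NEW=255, ERR=-51953030264156513/1125899906842624
(5,5): OLD=2416205656070521107/18014398509481984 → NEW=255, ERR=-2177465963847384813/18014398509481984
(6,0): OLD=6575236712657001/35184372088832 → NEW=255, ERR=-2396778169995159/35184372088832
(6,1): OLD=88549889937878421/562949953421312 → NEW=255, ERR=-55002348184556139/562949953421312
(6,2): OLD=275540821933841565/2251799813685248 → NEW=0, ERR=275540821933841565/2251799813685248
(6,3): OLD=8228834447358000865/36028797018963968 → NEW=255, ERR=-958508792477810975/36028797018963968
(6,4): OLD=85757764881982790841/576460752303423488 → NEW=255, ERR=-61239726955390198599/576460752303423488
(6,5): OLD=1308479602041182565103/9223372036854775808 → NEW=255, ERR=-1043480267356785265937/9223372036854775808
Row 0: #####.
Row 1: #.####
Row 2: ##.#.#
Row 3: ######
Row 4: #.##.#
Row 5: #.####
Row 6: ##.###

Answer: #####.
#.####
##.#.#
######
#.##.#
#.####
##.###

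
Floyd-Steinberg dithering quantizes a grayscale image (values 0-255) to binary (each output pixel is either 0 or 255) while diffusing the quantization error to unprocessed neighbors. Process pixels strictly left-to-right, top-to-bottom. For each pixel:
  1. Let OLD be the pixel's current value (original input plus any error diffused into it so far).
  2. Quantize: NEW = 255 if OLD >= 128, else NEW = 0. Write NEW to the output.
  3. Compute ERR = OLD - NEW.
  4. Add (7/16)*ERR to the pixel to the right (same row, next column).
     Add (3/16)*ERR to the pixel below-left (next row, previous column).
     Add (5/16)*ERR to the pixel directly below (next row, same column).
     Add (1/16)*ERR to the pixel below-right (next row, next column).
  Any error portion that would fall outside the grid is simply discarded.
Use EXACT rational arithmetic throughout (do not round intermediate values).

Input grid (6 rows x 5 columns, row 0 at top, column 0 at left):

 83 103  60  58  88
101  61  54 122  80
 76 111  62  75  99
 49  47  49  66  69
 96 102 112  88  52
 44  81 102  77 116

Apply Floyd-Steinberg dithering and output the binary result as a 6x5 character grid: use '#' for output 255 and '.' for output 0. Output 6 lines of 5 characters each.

Answer: .#...
...#.
.#..#
..#..
#..#.
..#.#

Derivation:
(0,0): OLD=83 → NEW=0, ERR=83
(0,1): OLD=2229/16 → NEW=255, ERR=-1851/16
(0,2): OLD=2403/256 → NEW=0, ERR=2403/256
(0,3): OLD=254389/4096 → NEW=0, ERR=254389/4096
(0,4): OLD=7547891/65536 → NEW=0, ERR=7547891/65536
(1,0): OLD=26943/256 → NEW=0, ERR=26943/256
(1,1): OLD=159417/2048 → NEW=0, ERR=159417/2048
(1,2): OLD=6252333/65536 → NEW=0, ERR=6252333/65536
(1,3): OLD=53825641/262144 → NEW=255, ERR=-13021079/262144
(1,4): OLD=411635483/4194304 → NEW=0, ERR=411635483/4194304
(2,0): OLD=4046339/32768 → NEW=0, ERR=4046339/32768
(2,1): OLD=224201809/1048576 → NEW=255, ERR=-43185071/1048576
(2,2): OLD=1163447091/16777216 → NEW=0, ERR=1163447091/16777216
(2,3): OLD=30650266601/268435456 → NEW=0, ERR=30650266601/268435456
(2,4): OLD=758143398175/4294967296 → NEW=255, ERR=-337073262305/4294967296
(3,0): OLD=1339942611/16777216 → NEW=0, ERR=1339942611/16777216
(3,1): OLD=12051662935/134217728 → NEW=0, ERR=12051662935/134217728
(3,2): OLD=553147867501/4294967296 → NEW=255, ERR=-542068792979/4294967296
(3,3): OLD=309955988773/8589934592 → NEW=0, ERR=309955988773/8589934592
(3,4): OLD=9263055619161/137438953472 → NEW=0, ERR=9263055619161/137438953472
(4,0): OLD=295911123453/2147483648 → NEW=255, ERR=-251697206787/2147483648
(4,1): OLD=4130710731133/68719476736 → NEW=0, ERR=4130710731133/68719476736
(4,2): OLD=122304169143795/1099511627776 → NEW=0, ERR=122304169143795/1099511627776
(4,3): OLD=2686157112587133/17592186044416 → NEW=255, ERR=-1799850328738947/17592186044416
(4,4): OLD=8600891949051627/281474976710656 → NEW=0, ERR=8600891949051627/281474976710656
(5,0): OLD=20499090729623/1099511627776 → NEW=0, ERR=20499090729623/1099511627776
(5,1): OLD=1068480550376069/8796093022208 → NEW=0, ERR=1068480550376069/8796093022208
(5,2): OLD=49111419822208685/281474976710656 → NEW=255, ERR=-22664699239008595/281474976710656
(5,3): OLD=25312198370829667/1125899906842624 → NEW=0, ERR=25312198370829667/1125899906842624
(5,4): OLD=2323683033637457745/18014398509481984 → NEW=255, ERR=-2269988586280448175/18014398509481984
Row 0: .#...
Row 1: ...#.
Row 2: .#..#
Row 3: ..#..
Row 4: #..#.
Row 5: ..#.#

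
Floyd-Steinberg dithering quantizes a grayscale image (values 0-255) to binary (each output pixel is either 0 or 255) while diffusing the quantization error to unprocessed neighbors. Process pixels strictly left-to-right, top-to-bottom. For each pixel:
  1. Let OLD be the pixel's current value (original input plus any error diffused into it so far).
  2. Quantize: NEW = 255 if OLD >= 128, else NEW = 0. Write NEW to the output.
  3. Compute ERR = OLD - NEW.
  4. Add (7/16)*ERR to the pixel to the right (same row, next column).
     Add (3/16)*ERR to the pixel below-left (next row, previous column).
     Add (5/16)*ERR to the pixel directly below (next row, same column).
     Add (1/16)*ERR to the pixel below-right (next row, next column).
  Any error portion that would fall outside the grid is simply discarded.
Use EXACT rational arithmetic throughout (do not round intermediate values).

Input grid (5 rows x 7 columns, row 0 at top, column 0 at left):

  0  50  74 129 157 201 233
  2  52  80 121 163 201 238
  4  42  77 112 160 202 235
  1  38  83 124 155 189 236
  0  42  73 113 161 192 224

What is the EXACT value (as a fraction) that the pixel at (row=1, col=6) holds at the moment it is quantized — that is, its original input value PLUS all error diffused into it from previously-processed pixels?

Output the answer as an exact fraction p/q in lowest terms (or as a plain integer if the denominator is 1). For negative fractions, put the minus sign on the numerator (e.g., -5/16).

(0,0): OLD=0 → NEW=0, ERR=0
(0,1): OLD=50 → NEW=0, ERR=50
(0,2): OLD=767/8 → NEW=0, ERR=767/8
(0,3): OLD=21881/128 → NEW=255, ERR=-10759/128
(0,4): OLD=246223/2048 → NEW=0, ERR=246223/2048
(0,5): OLD=8309929/32768 → NEW=255, ERR=-45911/32768
(0,6): OLD=121837727/524288 → NEW=255, ERR=-11855713/524288
(1,0): OLD=91/8 → NEW=0, ERR=91/8
(1,1): OLD=5797/64 → NEW=0, ERR=5797/64
(1,2): OLD=280481/2048 → NEW=255, ERR=-241759/2048
(1,3): OLD=586729/8192 → NEW=0, ERR=586729/8192
(1,4): OLD=118693159/524288 → NEW=255, ERR=-15000281/524288
(1,5): OLD=802450655/4194304 → NEW=255, ERR=-267096865/4194304
(1,6): OLD=13622126449/67108864 → NEW=255, ERR=-3490633871/67108864
Target (1,6): original=238, with diffused error = 13622126449/67108864

Answer: 13622126449/67108864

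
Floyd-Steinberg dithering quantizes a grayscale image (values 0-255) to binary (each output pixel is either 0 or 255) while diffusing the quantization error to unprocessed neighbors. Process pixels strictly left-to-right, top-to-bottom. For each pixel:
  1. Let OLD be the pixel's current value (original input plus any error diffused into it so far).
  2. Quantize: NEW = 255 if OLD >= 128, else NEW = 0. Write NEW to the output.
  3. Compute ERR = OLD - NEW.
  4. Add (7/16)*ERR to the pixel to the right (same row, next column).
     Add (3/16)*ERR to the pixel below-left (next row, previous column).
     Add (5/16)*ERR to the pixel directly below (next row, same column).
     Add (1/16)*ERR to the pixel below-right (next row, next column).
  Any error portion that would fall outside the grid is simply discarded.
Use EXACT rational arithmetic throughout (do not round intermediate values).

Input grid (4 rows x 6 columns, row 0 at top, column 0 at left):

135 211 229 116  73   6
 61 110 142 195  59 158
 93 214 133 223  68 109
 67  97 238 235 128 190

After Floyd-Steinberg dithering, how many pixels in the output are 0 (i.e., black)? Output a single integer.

Answer: 11

Derivation:
(0,0): OLD=135 → NEW=255, ERR=-120
(0,1): OLD=317/2 → NEW=255, ERR=-193/2
(0,2): OLD=5977/32 → NEW=255, ERR=-2183/32
(0,3): OLD=44111/512 → NEW=0, ERR=44111/512
(0,4): OLD=906793/8192 → NEW=0, ERR=906793/8192
(0,5): OLD=7133983/131072 → NEW=0, ERR=7133983/131072
(1,0): OLD=173/32 → NEW=0, ERR=173/32
(1,1): OLD=15851/256 → NEW=0, ERR=15851/256
(1,2): OLD=1293463/8192 → NEW=255, ERR=-795497/8192
(1,3): OLD=6420243/32768 → NEW=255, ERR=-1935597/32768
(1,4): OLD=174773057/2097152 → NEW=0, ERR=174773057/2097152
(1,5): OLD=7327869303/33554432 → NEW=255, ERR=-1228510857/33554432
(2,0): OLD=435401/4096 → NEW=0, ERR=435401/4096
(2,1): OLD=34338979/131072 → NEW=255, ERR=915619/131072
(2,2): OLD=206579337/2097152 → NEW=0, ERR=206579337/2097152
(2,3): OLD=4314987297/16777216 → NEW=255, ERR=36797217/16777216
(2,4): OLD=45336643715/536870912 → NEW=0, ERR=45336643715/536870912
(2,5): OLD=1200120410565/8589934592 → NEW=255, ERR=-990312910395/8589934592
(3,0): OLD=212920201/2097152 → NEW=0, ERR=212920201/2097152
(3,1): OLD=2830567077/16777216 → NEW=255, ERR=-1447623003/16777216
(3,2): OLD=31122520935/134217728 → NEW=255, ERR=-3102999705/134217728
(3,3): OLD=2126532433517/8589934592 → NEW=255, ERR=-63900887443/8589934592
(3,4): OLD=8909856386717/68719476736 → NEW=255, ERR=-8613610180963/68719476736
(3,5): OLD=114802511990419/1099511627776 → NEW=0, ERR=114802511990419/1099511627776
Output grid:
  Row 0: ###...  (3 black, running=3)
  Row 1: ..##.#  (3 black, running=6)
  Row 2: .#.#.#  (3 black, running=9)
  Row 3: .####.  (2 black, running=11)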